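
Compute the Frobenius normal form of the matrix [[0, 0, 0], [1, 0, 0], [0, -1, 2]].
R = [[0, 0, 0], [1, 0, 0], [0, 1, 2]]

The invariant factors of A (the non-unit diagonal entries of the Smith normal form of xI - A over ℚ[x]) are x^2(x - 2), each dividing the next. The characteristic polynomial is their product, x^2(x - 2).

The rational canonical form is the block-diagonal matrix of companion matrices C(f_i):
R = [[0, 0, 0], [1, 0, 0], [0, 1, 2]].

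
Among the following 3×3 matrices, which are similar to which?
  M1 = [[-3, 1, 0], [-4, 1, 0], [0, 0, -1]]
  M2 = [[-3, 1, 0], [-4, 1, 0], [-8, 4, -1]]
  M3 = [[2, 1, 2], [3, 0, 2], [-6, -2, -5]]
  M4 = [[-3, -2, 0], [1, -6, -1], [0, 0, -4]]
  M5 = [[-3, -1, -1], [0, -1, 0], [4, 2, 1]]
2 classes: {M1, M2, M3, M5}, {M4}

Characteristic polynomials: χ_{M1} = (x + 1)^3, χ_{M2} = (x + 1)^3, χ_{M3} = (x + 1)^3, χ_{M4} = (x + 4)^2(x + 5), χ_{M5} = (x + 1)^3.

{M1, M2, M3, M5}: invariant factors x + 1, (x + 1)^2.

{M4}: invariant factors (x + 4)^2(x + 5).

Matrices are similar if and only if their invariant-factor lists agree; the partition into similarity classes is {M1, M2, M3, M5}, {M4}.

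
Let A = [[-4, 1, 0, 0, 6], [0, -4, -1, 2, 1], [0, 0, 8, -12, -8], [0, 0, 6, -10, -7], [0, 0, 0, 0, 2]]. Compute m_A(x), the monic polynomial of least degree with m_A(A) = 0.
The characteristic polynomial factors as (x - 2)^2(x + 4)^3. The minimal polynomial is ∏(x - λ)^{k_λ} where k_λ is the size of the largest Jordan block at λ.

For λ = -4: rank(A + 4I) = 4, and the largest Jordan block has size 3 (the smallest k with rank((A + 4I)^k) = rank((A + 4I)^(k+1))).
For λ = 2: rank(A - 2I) = 4, and the largest Jordan block has size 2 (the smallest k with rank((A - 2I)^k) = rank((A - 2I)^(k+1))).

So m_A(x) = (x - 2)^2(x + 4)^3.

m_A(x) = (x - 2)^2(x + 4)^3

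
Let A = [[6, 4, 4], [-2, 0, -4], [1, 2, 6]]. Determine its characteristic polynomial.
xI - A = [[x - 6, -4, -4], [2, x, 4], [-1, -2, x - 6]].

Expanding det(xI - A) along the first row:
det(xI - A) = + (x - 6)·det([[x, 4], [-2, x - 6]]) - (-4)·det([[2, 4], [-1, x - 6]]) + (-4)·det([[2, x], [-1, -2]]).

Evaluating gives χ_A(x) = x^3 - 12x^2 + 48x - 64 = (x - 4)^3.

χ_A(x) = (x - 4)^3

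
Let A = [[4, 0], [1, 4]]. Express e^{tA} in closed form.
e^{tA} = [[e^{4*t}, 0], [t*e^{4*t}, e^{4*t}]]

A has Jordan form J = [[4, 1], [0, 4]] with A = PJP^{-1}, so e^{tA} = P e^{tJ} P^{-1}.

For a Jordan block J_k(λ), e^{tJ_k(λ)} = e^{λt} · (I + tN + t^2 N^2/2! + ... + t^{k-1} N^{k-1}/(k-1)!) where N is the nilpotent superdiagonal part.

Assembling the blocks and conjugating back gives the entries of e^{tA} as shown above.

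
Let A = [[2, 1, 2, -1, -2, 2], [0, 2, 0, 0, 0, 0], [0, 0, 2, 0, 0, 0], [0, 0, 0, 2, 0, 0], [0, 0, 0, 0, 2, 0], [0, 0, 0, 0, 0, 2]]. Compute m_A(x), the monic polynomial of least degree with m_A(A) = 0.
m_A(x) = (x - 2)^2

The characteristic polynomial factors as (x - 2)^6. The minimal polynomial is ∏(x - λ)^{k_λ} where k_λ is the size of the largest Jordan block at λ.

For λ = 2: rank(A - 2I) = 1, and the largest Jordan block has size 2 (the smallest k with rank((A - 2I)^k) = rank((A - 2I)^(k+1))).

So m_A(x) = (x - 2)^2.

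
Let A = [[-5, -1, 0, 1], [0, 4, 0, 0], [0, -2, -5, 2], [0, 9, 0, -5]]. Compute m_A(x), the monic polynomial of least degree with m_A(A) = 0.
m_A(x) = (x - 4)(x + 5)^2

The characteristic polynomial factors as (x - 4)(x + 5)^3. The minimal polynomial is ∏(x - λ)^{k_λ} where k_λ is the size of the largest Jordan block at λ.

For λ = -5: rank(A + 5I) = 2, and the largest Jordan block has size 2 (the smallest k with rank((A + 5I)^k) = rank((A + 5I)^(k+1))).
For λ = 4: rank(A - 4I) = 3, and the largest Jordan block has size 1 (the smallest k with rank((A - 4I)^k) = rank((A - 4I)^(k+1))).

So m_A(x) = (x - 4)(x + 5)^2.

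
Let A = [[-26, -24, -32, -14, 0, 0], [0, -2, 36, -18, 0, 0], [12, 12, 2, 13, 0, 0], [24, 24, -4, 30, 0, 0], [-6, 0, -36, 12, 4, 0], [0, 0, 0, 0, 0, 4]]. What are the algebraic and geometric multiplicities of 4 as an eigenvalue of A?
algebraic multiplicity 4, geometric multiplicity 3

The characteristic polynomial is (x - 4)^4(x + 2)^2, so the factor x - 4 appears with exponent 4: the algebraic multiplicity is 4.

rank(A - 4I) = 3, so the eigenspace has dimension 6 - 3 = 3: the geometric multiplicity is 3.

Since 3 < 4, A is not diagonalizable.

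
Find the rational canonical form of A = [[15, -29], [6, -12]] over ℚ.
R = [[0, 6], [1, 3]]

The invariant factors of A (the non-unit diagonal entries of the Smith normal form of xI - A over ℚ[x]) are x^2 - 3x - 6, each dividing the next. The characteristic polynomial is their product, x^2 - 3x - 6.

The rational canonical form is the block-diagonal matrix of companion matrices C(f_i):
R = [[0, 6], [1, 3]].

Note the characteristic polynomial does not split into linear factors over ℚ, so A has no Jordan form over ℚ; the rational canonical form exists over any field.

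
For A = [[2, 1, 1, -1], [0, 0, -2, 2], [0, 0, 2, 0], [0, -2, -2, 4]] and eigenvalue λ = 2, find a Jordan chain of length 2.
We seek v_1 ∈ ker((A - 2I)^2) \ ker(A - 2I), then set v_{i+1} = (A - 2I) v_i.

One such chain is v_1 = [[0, 1, 0, 0]]^T, v_2 = [[1, -2, 0, -2]]^T. Check: (A - 2I) v_2 = [[0, 0, 0, 0]]^T = 0.

v_1 = [[0, 1, 0, 0]]^T, v_2 = [[1, -2, 0, -2]]^T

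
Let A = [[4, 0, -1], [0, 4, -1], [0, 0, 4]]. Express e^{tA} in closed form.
A has Jordan form J = [[4, 1, 0], [0, 4, 0], [0, 0, 4]] with A = PJP^{-1}, so e^{tA} = P e^{tJ} P^{-1}.

For a Jordan block J_k(λ), e^{tJ_k(λ)} = e^{λt} · (I + tN + t^2 N^2/2! + ... + t^{k-1} N^{k-1}/(k-1)!) where N is the nilpotent superdiagonal part.

Assembling the blocks and conjugating back gives the entries of e^{tA} as shown above.

e^{tA} = [[e^{4*t}, 0, -t*e^{4*t}], [0, e^{4*t}, -t*e^{4*t}], [0, 0, e^{4*t}]]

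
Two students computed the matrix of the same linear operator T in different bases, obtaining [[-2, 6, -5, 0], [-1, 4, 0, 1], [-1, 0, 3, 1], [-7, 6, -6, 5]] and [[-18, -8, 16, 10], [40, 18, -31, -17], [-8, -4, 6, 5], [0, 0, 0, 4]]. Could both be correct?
Two matrices over a field are similar if and only if they have the same invariant factors.

Both A and B have characteristic polynomial (x - 4)^3(x + 2) and minimal polynomial (x - 4)^3(x + 2). Computing further, both have invariant factors (x - 4)^3(x + 2). Hence A and B are similar.

Yes.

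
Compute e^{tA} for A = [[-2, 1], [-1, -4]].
A has Jordan form J = [[-3, 1], [0, -3]] with A = PJP^{-1}, so e^{tA} = P e^{tJ} P^{-1}.

For a Jordan block J_k(λ), e^{tJ_k(λ)} = e^{λt} · (I + tN + t^2 N^2/2! + ... + t^{k-1} N^{k-1}/(k-1)!) where N is the nilpotent superdiagonal part.

Assembling the blocks and conjugating back gives the entries of e^{tA} as shown above.

e^{tA} = [[(t + 1)*e^{-3*t}, t*e^{-3*t}], [-t*e^{-3*t}, (1 - t)*e^{-3*t}]]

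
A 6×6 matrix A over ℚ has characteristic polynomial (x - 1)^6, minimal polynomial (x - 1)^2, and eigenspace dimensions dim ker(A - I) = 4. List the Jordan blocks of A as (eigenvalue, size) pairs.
Jordan blocks: (1, 2), (1, 2), (1, 1), (1, 1)

λ = 1: algebraic multiplicity 6 (exponent in χ_A), largest block size 2 (exponent in m_A), 4 blocks (geometric multiplicity). These force block sizes [2, 2, 1, 1].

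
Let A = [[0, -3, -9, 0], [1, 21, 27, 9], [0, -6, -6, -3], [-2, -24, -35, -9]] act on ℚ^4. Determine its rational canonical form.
The invariant factors of A (the non-unit diagonal entries of the Smith normal form of xI - A over ℚ[x]) are x^2 - 3x + 3, x^2 - 3x + 3, each dividing the next. The characteristic polynomial is their product, (x^2 - 3x + 3)^2.

The rational canonical form is the block-diagonal matrix of companion matrices C(f_i):
R = [[0, -3, 0, 0], [1, 3, 0, 0], [0, 0, 0, -3], [0, 0, 1, 3]].

Note the characteristic polynomial does not split into linear factors over ℚ, so A has no Jordan form over ℚ; the rational canonical form exists over any field.

R = [[0, -3, 0, 0], [1, 3, 0, 0], [0, 0, 0, -3], [0, 0, 1, 3]]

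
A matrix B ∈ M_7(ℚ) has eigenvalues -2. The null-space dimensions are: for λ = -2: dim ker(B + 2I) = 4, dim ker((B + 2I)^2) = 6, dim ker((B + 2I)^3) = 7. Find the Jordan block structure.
λ = -2: successive nullity increments [4, 2, 1] count blocks of size ≥ k; block sizes are [3, 2, 1, 1].

Jordan blocks: (-2, 3), (-2, 2), (-2, 1), (-2, 1)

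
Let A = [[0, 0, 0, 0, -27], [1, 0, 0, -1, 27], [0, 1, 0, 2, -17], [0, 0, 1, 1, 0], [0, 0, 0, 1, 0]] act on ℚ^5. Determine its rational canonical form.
The invariant factors of A (the non-unit diagonal entries of the Smith normal form of xI - A over ℚ[x]) are (x + 3)(x^2 - 2x + 3)^2, each dividing the next. The characteristic polynomial is their product, (x + 3)(x^2 - 2x + 3)^2.

The rational canonical form is the block-diagonal matrix of companion matrices C(f_i):
R = [[0, 0, 0, 0, -27], [1, 0, 0, 0, 27], [0, 1, 0, 0, -18], [0, 0, 1, 0, 2], [0, 0, 0, 1, 1]].

Note the characteristic polynomial does not split into linear factors over ℚ, so A has no Jordan form over ℚ; the rational canonical form exists over any field.

R = [[0, 0, 0, 0, -27], [1, 0, 0, 0, 27], [0, 1, 0, 0, -18], [0, 0, 1, 0, 2], [0, 0, 0, 1, 1]]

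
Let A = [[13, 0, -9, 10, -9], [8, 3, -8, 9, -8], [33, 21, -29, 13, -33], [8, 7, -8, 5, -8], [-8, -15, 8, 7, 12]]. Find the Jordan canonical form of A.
The characteristic polynomial is det(xI - A) = (x - 4)^3(x + 4)^2, so the eigenvalues are -4 (algebraic multiplicity 2), 4 (algebraic multiplicity 3).

For λ = -4: rank(A + 4I) = 4, rank((A + 4I)^2) = 3. The eigenspace has dimension 5 - 4 = 1, so there is 1 Jordan block; the rank sequence gives block sizes [2].

For λ = 4: rank(A - 4I) = 3, rank((A - 4I)^2) = 2. The eigenspace has dimension 5 - 3 = 2, so there are 2 Jordan blocks; the rank sequence gives block sizes [2, 1].

Assembling the blocks gives the Jordan form J above.

J = [[-4, 1, 0, 0, 0], [0, -4, 0, 0, 0], [0, 0, 4, 1, 0], [0, 0, 0, 4, 0], [0, 0, 0, 0, 4]]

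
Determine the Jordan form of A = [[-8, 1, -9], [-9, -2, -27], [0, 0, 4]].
J = [[-5, 1, 0], [0, -5, 0], [0, 0, 4]]

The characteristic polynomial is det(xI - A) = (x - 4)(x + 5)^2, so the eigenvalues are -5 (algebraic multiplicity 2), 4 (algebraic multiplicity 1).

For λ = -5: rank(A + 5I) = 2, rank((A + 5I)^2) = 1. The eigenspace has dimension 3 - 2 = 1, so there is 1 Jordan block; the rank sequence gives block sizes [2].

For λ = 4: algebraic multiplicity 1 gives one 1×1 block.

Assembling the blocks gives the Jordan form J above.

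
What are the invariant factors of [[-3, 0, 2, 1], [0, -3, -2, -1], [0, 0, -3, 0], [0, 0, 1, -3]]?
The Jordan structure of A has elementary divisors (x + 3)^3, (x + 3). Arranging the block sizes at each eigenvalue in decreasing order and taking row products gives the invariant factors.

Invariant factors (smallest first, each dividing the next): x + 3, (x + 3)^3.

Check: the last factor (x + 3)^3 is the minimal polynomial, and the product (x + 3)^4 is the characteristic polynomial.

x + 3, (x + 3)^3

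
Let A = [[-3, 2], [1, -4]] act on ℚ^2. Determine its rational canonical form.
R = [[0, -10], [1, -7]]

The invariant factors of A (the non-unit diagonal entries of the Smith normal form of xI - A over ℚ[x]) are (x + 2)(x + 5), each dividing the next. The characteristic polynomial is their product, (x + 2)(x + 5).

The rational canonical form is the block-diagonal matrix of companion matrices C(f_i):
R = [[0, -10], [1, -7]].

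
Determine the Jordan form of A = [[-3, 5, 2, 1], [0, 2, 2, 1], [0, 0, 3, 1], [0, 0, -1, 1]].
The characteristic polynomial is det(xI - A) = (x - 2)^3(x + 3), so the eigenvalues are -3 (algebraic multiplicity 1), 2 (algebraic multiplicity 3).

For λ = -3: algebraic multiplicity 1 gives one 1×1 block.

For λ = 2: rank(A - 2I) = 3, rank((A - 2I)^2) = 2, rank((A - 2I)^3) = 1. The eigenspace has dimension 4 - 3 = 1, so there is 1 Jordan block; the rank sequence gives block sizes [3].

Assembling the blocks gives the Jordan form J above.

J = [[-3, 0, 0, 0], [0, 2, 1, 0], [0, 0, 2, 1], [0, 0, 0, 2]]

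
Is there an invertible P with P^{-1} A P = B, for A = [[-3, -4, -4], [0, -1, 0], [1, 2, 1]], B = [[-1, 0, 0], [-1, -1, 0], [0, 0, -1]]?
Yes.

Two matrices over a field are similar if and only if they have the same invariant factors.

Both A and B have characteristic polynomial (x + 1)^3 and minimal polynomial (x + 1)^2. Computing further, both have invariant factors x + 1, (x + 1)^2. Hence A and B are similar.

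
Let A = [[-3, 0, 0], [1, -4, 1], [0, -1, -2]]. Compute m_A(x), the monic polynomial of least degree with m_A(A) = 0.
The characteristic polynomial factors as (x + 3)^3. The minimal polynomial is ∏(x - λ)^{k_λ} where k_λ is the size of the largest Jordan block at λ.

For λ = -3: rank(A + 3I) = 2, and the largest Jordan block has size 3 (the smallest k with rank((A + 3I)^k) = rank((A + 3I)^(k+1))).

So m_A(x) = (x + 3)^3.

m_A(x) = (x + 3)^3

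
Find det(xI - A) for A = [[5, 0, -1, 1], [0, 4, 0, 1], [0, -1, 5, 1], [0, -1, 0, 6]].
xI - A = [[x - 5, 0, 1, -1], [0, x - 4, 0, -1], [0, 1, x - 5, -1], [0, 1, 0, x - 6]].

Expanding det(xI - A) along the first row:
det(xI - A) = + (x - 5)·det([[x - 4, 0, -1], [1, x - 5, -1], [1, 0, x - 6]]) - (0)·det([[0, 0, -1], [0, x - 5, -1], [0, 0, x - 6]]) + (1)·det([[0, x - 4, -1], [0, 1, -1], [0, 1, x - 6]]) - (-1)·det([[0, x - 4, 0], [0, 1, x - 5], [0, 1, 0]]).

Evaluating gives χ_A(x) = x^4 - 20x^3 + 150x^2 - 500x + 625 = (x - 5)^4.

χ_A(x) = (x - 5)^4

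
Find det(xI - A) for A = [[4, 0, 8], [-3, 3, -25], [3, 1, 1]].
χ_A(x) = (x - 4)(x - 2)^2

xI - A = [[x - 4, 0, -8], [3, x - 3, 25], [-3, -1, x - 1]].

Expanding det(xI - A) along the first row:
det(xI - A) = + (x - 4)·det([[x - 3, 25], [-1, x - 1]]) - (0)·det([[3, 25], [-3, x - 1]]) + (-8)·det([[3, x - 3], [-3, -1]]).

Evaluating gives χ_A(x) = x^3 - 8x^2 + 20x - 16 = (x - 4)(x - 2)^2.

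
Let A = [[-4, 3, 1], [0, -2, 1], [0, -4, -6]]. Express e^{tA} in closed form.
e^{tA} = [[e^{-4*t}, t*(t + 3)*e^{-4*t}, t*(t + 2)*e^{-4*t}/2], [0, (2*t + 1)*e^{-4*t}, t*e^{-4*t}], [0, -4*t*e^{-4*t}, (1 - 2*t)*e^{-4*t}]]

A has Jordan form J = [[-4, 1, 0], [0, -4, 1], [0, 0, -4]] with A = PJP^{-1}, so e^{tA} = P e^{tJ} P^{-1}.

For a Jordan block J_k(λ), e^{tJ_k(λ)} = e^{λt} · (I + tN + t^2 N^2/2! + ... + t^{k-1} N^{k-1}/(k-1)!) where N is the nilpotent superdiagonal part.

Assembling the blocks and conjugating back gives the entries of e^{tA} as shown above.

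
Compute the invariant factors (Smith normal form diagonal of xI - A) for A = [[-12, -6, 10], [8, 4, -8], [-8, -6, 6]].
The Jordan structure of A has elementary divisors (x + 4), (x + 2), (x - 4). Arranging the block sizes at each eigenvalue in decreasing order and taking row products gives the invariant factors.

Invariant factors (smallest first, each dividing the next): (x - 4)(x + 2)(x + 4).

Check: the last factor (x - 4)(x + 2)(x + 4) is the minimal polynomial, and the product (x - 4)(x + 2)(x + 4) is the characteristic polynomial.

(x - 4)(x + 2)(x + 4)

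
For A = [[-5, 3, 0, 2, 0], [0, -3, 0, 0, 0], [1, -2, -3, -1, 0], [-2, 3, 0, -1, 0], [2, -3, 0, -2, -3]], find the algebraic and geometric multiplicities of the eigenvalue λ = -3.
algebraic multiplicity 5, geometric multiplicity 3

The characteristic polynomial is (x + 3)^5, so the factor x + 3 appears with exponent 5: the algebraic multiplicity is 5.

rank(A + 3I) = 2, so the eigenspace has dimension 5 - 2 = 3: the geometric multiplicity is 3.

Since 3 < 5, A is not diagonalizable.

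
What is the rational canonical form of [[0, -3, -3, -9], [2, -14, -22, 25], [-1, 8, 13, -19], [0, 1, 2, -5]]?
R = [[0, -3, 0, 0], [1, -3, 0, 0], [0, 0, 0, -3], [0, 0, 1, -3]]

The invariant factors of A (the non-unit diagonal entries of the Smith normal form of xI - A over ℚ[x]) are x^2 + 3x + 3, x^2 + 3x + 3, each dividing the next. The characteristic polynomial is their product, (x^2 + 3x + 3)^2.

The rational canonical form is the block-diagonal matrix of companion matrices C(f_i):
R = [[0, -3, 0, 0], [1, -3, 0, 0], [0, 0, 0, -3], [0, 0, 1, -3]].

Note the characteristic polynomial does not split into linear factors over ℚ, so A has no Jordan form over ℚ; the rational canonical form exists over any field.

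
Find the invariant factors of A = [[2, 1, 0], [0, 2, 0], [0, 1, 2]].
x - 2, (x - 2)^2

The Jordan structure of A has elementary divisors (x - 2)^2, (x - 2). Arranging the block sizes at each eigenvalue in decreasing order and taking row products gives the invariant factors.

Invariant factors (smallest first, each dividing the next): x - 2, (x - 2)^2.

Check: the last factor (x - 2)^2 is the minimal polynomial, and the product (x - 2)^3 is the characteristic polynomial.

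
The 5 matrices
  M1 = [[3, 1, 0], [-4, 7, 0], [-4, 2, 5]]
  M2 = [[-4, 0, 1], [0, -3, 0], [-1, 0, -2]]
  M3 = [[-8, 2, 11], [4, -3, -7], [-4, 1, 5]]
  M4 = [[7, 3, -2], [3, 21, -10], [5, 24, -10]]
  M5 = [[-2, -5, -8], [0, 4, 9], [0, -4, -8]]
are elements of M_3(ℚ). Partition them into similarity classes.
4 classes: {M1}, {M2}, {M3, M5}, {M4}

Characteristic polynomials: χ_{M1} = (x - 5)^3, χ_{M2} = (x + 3)^3, χ_{M3} = (x + 2)^3, χ_{M4} = (x - 6)^3, χ_{M5} = (x + 2)^3.

{M1}: invariant factors x - 5, (x - 5)^2.

{M2}: invariant factors x + 3, (x + 3)^2.

{M3, M5}: invariant factors (x + 2)^3.

{M4}: invariant factors (x - 6)^3.

Matrices are similar if and only if their invariant-factor lists agree; the partition into similarity classes is {M1}, {M2}, {M3, M5}, {M4}.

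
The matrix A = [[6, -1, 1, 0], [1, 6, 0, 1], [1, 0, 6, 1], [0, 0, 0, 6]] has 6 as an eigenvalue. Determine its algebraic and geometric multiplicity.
algebraic multiplicity 4, geometric multiplicity 2

The characteristic polynomial is (x - 6)^4, so the factor x - 6 appears with exponent 4: the algebraic multiplicity is 4.

rank(A - 6I) = 2, so the eigenspace has dimension 4 - 2 = 2: the geometric multiplicity is 2.

Since 2 < 4, A is not diagonalizable.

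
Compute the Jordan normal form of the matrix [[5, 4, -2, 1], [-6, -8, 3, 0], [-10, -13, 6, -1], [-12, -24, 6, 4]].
The characteristic polynomial is det(xI - A) = (x - 4)(x - 1)^3, so the eigenvalues are 1 (algebraic multiplicity 3), 4 (algebraic multiplicity 1).

For λ = 1: rank(A - I) = 2, rank((A - I)^2) = 1. The eigenspace has dimension 4 - 2 = 2, so there are 2 Jordan blocks; the rank sequence gives block sizes [2, 1].

For λ = 4: algebraic multiplicity 1 gives one 1×1 block.

Assembling the blocks gives the Jordan form J above.

J = [[1, 1, 0, 0], [0, 1, 0, 0], [0, 0, 1, 0], [0, 0, 0, 4]]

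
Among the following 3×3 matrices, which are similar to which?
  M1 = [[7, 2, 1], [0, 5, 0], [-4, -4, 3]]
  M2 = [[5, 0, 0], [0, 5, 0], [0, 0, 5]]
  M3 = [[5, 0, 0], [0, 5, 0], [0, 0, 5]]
Characteristic polynomials: χ_{M1} = (x - 5)^3, χ_{M2} = (x - 5)^3, χ_{M3} = (x - 5)^3.

{M1}: invariant factors x - 5, (x - 5)^2.

{M2, M3}: invariant factors x - 5, x - 5, x - 5.

Matrices are similar if and only if their invariant-factor lists agree; the partition into similarity classes is {M1}, {M2, M3}.

2 classes: {M1}, {M2, M3}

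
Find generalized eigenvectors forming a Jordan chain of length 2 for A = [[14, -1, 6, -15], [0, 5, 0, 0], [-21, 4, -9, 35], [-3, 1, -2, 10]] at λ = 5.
v_1 = [[4, 1, -6, 0]]^T, v_2 = [[-1, 0, 4, 1]]^T

We seek v_1 ∈ ker((A - 5I)^2) \ ker(A - 5I), then set v_{i+1} = (A - 5I) v_i.

One such chain is v_1 = [[4, 1, -6, 0]]^T, v_2 = [[-1, 0, 4, 1]]^T. Check: (A - 5I) v_2 = [[0, 0, 0, 0]]^T = 0.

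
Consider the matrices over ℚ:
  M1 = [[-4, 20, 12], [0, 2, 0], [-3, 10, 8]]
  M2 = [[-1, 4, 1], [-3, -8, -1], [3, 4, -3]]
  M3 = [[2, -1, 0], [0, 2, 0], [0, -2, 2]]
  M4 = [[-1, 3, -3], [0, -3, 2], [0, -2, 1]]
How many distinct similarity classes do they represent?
3 classes: {M1, M3}, {M2}, {M4}

Characteristic polynomials: χ_{M1} = (x - 2)^3, χ_{M2} = (x + 4)^3, χ_{M3} = (x - 2)^3, χ_{M4} = (x + 1)^3.

{M1, M3}: invariant factors x - 2, (x - 2)^2.

{M2}: invariant factors x + 4, (x + 4)^2.

{M4}: invariant factors x + 1, (x + 1)^2.

Matrices are similar if and only if their invariant-factor lists agree; the partition into similarity classes is {M1, M3}, {M2}, {M4}.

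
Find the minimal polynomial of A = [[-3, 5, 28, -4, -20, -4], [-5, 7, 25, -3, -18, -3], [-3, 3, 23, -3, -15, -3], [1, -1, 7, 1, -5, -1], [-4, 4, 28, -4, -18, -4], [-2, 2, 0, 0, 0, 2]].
m_A(x) = (x - 2)^3

The characteristic polynomial factors as (x - 2)^6. The minimal polynomial is ∏(x - λ)^{k_λ} where k_λ is the size of the largest Jordan block at λ.

For λ = 2: rank(A - 2I) = 3, and the largest Jordan block has size 3 (the smallest k with rank((A - 2I)^k) = rank((A - 2I)^(k+1))).

So m_A(x) = (x - 2)^3.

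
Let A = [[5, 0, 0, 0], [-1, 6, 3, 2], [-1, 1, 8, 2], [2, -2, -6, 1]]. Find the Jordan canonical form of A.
J = [[5, 1, 0, 0], [0, 5, 0, 0], [0, 0, 5, 0], [0, 0, 0, 5]]

The characteristic polynomial is det(xI - A) = (x - 5)^4, so the eigenvalues are 5 (algebraic multiplicity 4).

For λ = 5: rank(A - 5I) = 1, rank((A - 5I)^2) = 0. The eigenspace has dimension 4 - 1 = 3, so there are 3 Jordan blocks; the rank sequence gives block sizes [2, 1, 1].

Assembling the blocks gives the Jordan form J above.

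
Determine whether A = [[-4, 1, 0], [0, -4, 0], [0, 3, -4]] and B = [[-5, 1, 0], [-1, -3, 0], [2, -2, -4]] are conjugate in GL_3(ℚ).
Yes.

Two matrices over a field are similar if and only if they have the same invariant factors.

Both A and B have characteristic polynomial (x + 4)^3 and minimal polynomial (x + 4)^2. Computing further, both have invariant factors x + 4, (x + 4)^2. Hence A and B are similar.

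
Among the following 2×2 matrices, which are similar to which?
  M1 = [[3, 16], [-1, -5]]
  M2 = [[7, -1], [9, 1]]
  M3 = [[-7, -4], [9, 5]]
Characteristic polynomials: χ_{M1} = (x + 1)^2, χ_{M2} = (x - 4)^2, χ_{M3} = (x + 1)^2.

{M1, M3}: invariant factors (x + 1)^2.

{M2}: invariant factors (x - 4)^2.

Matrices are similar if and only if their invariant-factor lists agree; the partition into similarity classes is {M1, M3}, {M2}.

2 classes: {M1, M3}, {M2}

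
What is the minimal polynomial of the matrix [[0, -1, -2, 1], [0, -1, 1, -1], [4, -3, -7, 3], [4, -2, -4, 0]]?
The characteristic polynomial factors as (x + 2)^4. The minimal polynomial is ∏(x - λ)^{k_λ} where k_λ is the size of the largest Jordan block at λ.

For λ = -2: rank(A + 2I) = 2, and the largest Jordan block has size 3 (the smallest k with rank((A + 2I)^k) = rank((A + 2I)^(k+1))).

So m_A(x) = (x + 2)^3.

m_A(x) = (x + 2)^3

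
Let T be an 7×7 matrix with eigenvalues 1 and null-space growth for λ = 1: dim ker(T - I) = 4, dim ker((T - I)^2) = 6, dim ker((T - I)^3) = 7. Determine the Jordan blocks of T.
λ = 1: successive nullity increments [4, 2, 1] count blocks of size ≥ k; block sizes are [3, 2, 1, 1].

Jordan blocks: (1, 3), (1, 2), (1, 1), (1, 1)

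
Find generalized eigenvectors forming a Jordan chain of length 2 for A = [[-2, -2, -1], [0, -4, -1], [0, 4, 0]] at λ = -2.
We seek v_1 ∈ ker((A + 2I)^2) \ ker(A + 2I), then set v_{i+1} = (A + 2I) v_i.

One such chain is v_1 = [[0, -1, 3]]^T, v_2 = [[-1, -1, 2]]^T. Check: (A + 2I) v_2 = [[0, 0, 0]]^T = 0.

v_1 = [[0, -1, 3]]^T, v_2 = [[-1, -1, 2]]^T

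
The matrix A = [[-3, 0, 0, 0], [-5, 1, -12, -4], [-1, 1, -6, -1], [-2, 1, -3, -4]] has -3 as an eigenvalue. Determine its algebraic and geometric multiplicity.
algebraic multiplicity 4, geometric multiplicity 2

The characteristic polynomial is (x + 3)^4, so the factor x + 3 appears with exponent 4: the algebraic multiplicity is 4.

rank(A + 3I) = 2, so the eigenspace has dimension 4 - 2 = 2: the geometric multiplicity is 2.

Since 2 < 4, A is not diagonalizable.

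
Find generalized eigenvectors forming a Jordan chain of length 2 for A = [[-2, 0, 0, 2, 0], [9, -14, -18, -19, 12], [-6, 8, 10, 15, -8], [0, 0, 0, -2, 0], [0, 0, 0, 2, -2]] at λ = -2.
We seek v_1 ∈ ker((A + 2I)^2) \ ker(A + 2I), then set v_{i+1} = (A + 2I) v_i.

One such chain is v_1 = [[1, 1, 0, 0, 0]]^T, v_2 = [[0, -3, 2, 0, 0]]^T. Check: (A + 2I) v_2 = [[0, 0, 0, 0, 0]]^T = 0.

v_1 = [[1, 1, 0, 0, 0]]^T, v_2 = [[0, -3, 2, 0, 0]]^T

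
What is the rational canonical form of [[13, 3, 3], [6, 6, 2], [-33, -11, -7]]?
R = [[4, 0, 0], [0, 0, -16], [0, 1, 8]]

The invariant factors of A (the non-unit diagonal entries of the Smith normal form of xI - A over ℚ[x]) are x - 4, (x - 4)^2, each dividing the next. The characteristic polynomial is their product, (x - 4)^3.

The rational canonical form is the block-diagonal matrix of companion matrices C(f_i):
R = [[4, 0, 0], [0, 0, -16], [0, 1, 8]].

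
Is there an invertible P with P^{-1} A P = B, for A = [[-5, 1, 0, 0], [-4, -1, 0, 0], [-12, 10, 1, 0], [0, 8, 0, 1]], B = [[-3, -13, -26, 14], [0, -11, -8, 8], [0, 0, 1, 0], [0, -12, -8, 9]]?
Yes.

Two matrices over a field are similar if and only if they have the same invariant factors.

Both A and B have characteristic polynomial (x - 1)^2(x + 3)^2 and minimal polynomial (x - 1)(x + 3)^2. Computing further, both have invariant factors x - 1, (x - 1)(x + 3)^2. Hence A and B are similar.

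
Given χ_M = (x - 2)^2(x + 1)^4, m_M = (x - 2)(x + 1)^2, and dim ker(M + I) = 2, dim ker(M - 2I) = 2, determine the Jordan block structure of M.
λ = -1: algebraic multiplicity 4 (exponent in χ_M), largest block size 2 (exponent in m_M), 2 blocks (geometric multiplicity). These force block sizes [2, 2].
λ = 2: algebraic multiplicity 2 (exponent in χ_M), largest block size 1 (exponent in m_M), 2 blocks (geometric multiplicity). These force block sizes [1, 1].

Jordan blocks: (-1, 2), (-1, 2), (2, 1), (2, 1)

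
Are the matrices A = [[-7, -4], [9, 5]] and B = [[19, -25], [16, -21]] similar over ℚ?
Yes.

Two matrices over a field are similar if and only if they have the same invariant factors.

Both A and B have characteristic polynomial (x + 1)^2 and minimal polynomial (x + 1)^2. Computing further, both have invariant factors (x + 1)^2. Hence A and B are similar.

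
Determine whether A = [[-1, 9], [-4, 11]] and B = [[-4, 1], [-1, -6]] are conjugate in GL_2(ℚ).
No.

trace(A) = 10 but trace(B) = -10. The trace is a similarity invariant, so A and B are not similar.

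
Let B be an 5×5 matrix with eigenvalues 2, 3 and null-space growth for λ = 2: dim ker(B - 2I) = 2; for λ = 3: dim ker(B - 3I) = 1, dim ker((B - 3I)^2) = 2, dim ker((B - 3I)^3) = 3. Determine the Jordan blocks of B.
Jordan blocks: (2, 1), (2, 1), (3, 3)

λ = 2: successive nullity increments [2] count blocks of size ≥ k; block sizes are [1, 1].
λ = 3: successive nullity increments [1, 1, 1] count blocks of size ≥ k; block sizes are [3].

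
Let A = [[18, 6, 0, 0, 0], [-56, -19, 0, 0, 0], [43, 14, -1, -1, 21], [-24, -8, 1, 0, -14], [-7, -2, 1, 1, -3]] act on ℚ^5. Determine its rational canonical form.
R = [[0, 6, 0, 0, 0], [1, -1, 0, 0, 0], [0, 0, 0, 0, 18], [0, 0, 1, 0, 3], [0, 0, 0, 1, -4]]

The invariant factors of A (the non-unit diagonal entries of the Smith normal form of xI - A over ℚ[x]) are (x - 2)(x + 3), (x - 2)(x + 3)^2, each dividing the next. The characteristic polynomial is their product, (x - 2)^2(x + 3)^3.

The rational canonical form is the block-diagonal matrix of companion matrices C(f_i):
R = [[0, 6, 0, 0, 0], [1, -1, 0, 0, 0], [0, 0, 0, 0, 18], [0, 0, 1, 0, 3], [0, 0, 0, 1, -4]].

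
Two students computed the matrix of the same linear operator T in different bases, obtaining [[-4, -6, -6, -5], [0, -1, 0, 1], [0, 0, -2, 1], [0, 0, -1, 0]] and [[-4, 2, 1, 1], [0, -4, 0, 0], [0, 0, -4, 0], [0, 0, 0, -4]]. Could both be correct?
trace(A) = -7 but trace(B) = -16. The trace is a similarity invariant, so A and B are not similar.

No.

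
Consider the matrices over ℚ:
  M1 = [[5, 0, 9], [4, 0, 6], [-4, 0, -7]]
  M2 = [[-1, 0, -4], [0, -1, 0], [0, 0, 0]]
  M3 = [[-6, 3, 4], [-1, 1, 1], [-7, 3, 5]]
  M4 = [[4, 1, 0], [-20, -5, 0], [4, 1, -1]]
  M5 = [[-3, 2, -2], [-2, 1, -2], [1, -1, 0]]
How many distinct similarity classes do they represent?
3 classes: {M1, M4}, {M2, M5}, {M3}

Characteristic polynomials: χ_{M1} = x(x + 1)^2, χ_{M2} = x(x + 1)^2, χ_{M3} = (x - 1)^2(x + 2), χ_{M4} = x(x + 1)^2, χ_{M5} = x(x + 1)^2.

{M1, M4}: invariant factors x(x + 1)^2.

{M2, M5}: invariant factors x + 1, x(x + 1).

{M3}: invariant factors (x - 1)^2(x + 2).

Matrices are similar if and only if their invariant-factor lists agree; the partition into similarity classes is {M1, M4}, {M2, M5}, {M3}.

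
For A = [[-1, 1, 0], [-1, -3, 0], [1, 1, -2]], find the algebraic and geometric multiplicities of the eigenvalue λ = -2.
The characteristic polynomial is (x + 2)^3, so the factor x + 2 appears with exponent 3: the algebraic multiplicity is 3.

rank(A + 2I) = 1, so the eigenspace has dimension 3 - 1 = 2: the geometric multiplicity is 2.

Since 2 < 3, A is not diagonalizable.

algebraic multiplicity 3, geometric multiplicity 2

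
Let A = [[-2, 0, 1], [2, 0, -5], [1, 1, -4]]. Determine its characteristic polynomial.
xI - A = [[x + 2, 0, -1], [-2, x, 5], [-1, -1, x + 4]].

Expanding det(xI - A) along the first row:
det(xI - A) = + (x + 2)·det([[x, 5], [-1, x + 4]]) - (0)·det([[-2, 5], [-1, x + 4]]) + (-1)·det([[-2, x], [-1, -1]]).

Evaluating gives χ_A(x) = x^3 + 6x^2 + 12x + 8 = (x + 2)^3.

χ_A(x) = (x + 2)^3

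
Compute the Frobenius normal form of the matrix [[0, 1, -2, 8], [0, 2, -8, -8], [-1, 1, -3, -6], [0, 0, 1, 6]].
R = [[0, 0, 0, 0], [1, 0, 0, 0], [0, 1, 0, 0], [0, 0, 1, 5]]

The invariant factors of A (the non-unit diagonal entries of the Smith normal form of xI - A over ℚ[x]) are x^3(x - 5), each dividing the next. The characteristic polynomial is their product, x^3(x - 5).

The rational canonical form is the block-diagonal matrix of companion matrices C(f_i):
R = [[0, 0, 0, 0], [1, 0, 0, 0], [0, 1, 0, 0], [0, 0, 1, 5]].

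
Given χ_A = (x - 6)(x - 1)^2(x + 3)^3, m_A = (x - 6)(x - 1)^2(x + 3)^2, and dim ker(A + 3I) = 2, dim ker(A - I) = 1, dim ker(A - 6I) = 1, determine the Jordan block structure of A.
Jordan blocks: (-3, 2), (-3, 1), (1, 2), (6, 1)

λ = -3: algebraic multiplicity 3 (exponent in χ_A), largest block size 2 (exponent in m_A), 2 blocks (geometric multiplicity). These force block sizes [2, 1].
λ = 1: algebraic multiplicity 2 (exponent in χ_A), largest block size 2 (exponent in m_A), 1 block (geometric multiplicity). This forces block sizes [2].
λ = 6: algebraic multiplicity 1 (exponent in χ_A), largest block size 1 (exponent in m_A), 1 block (geometric multiplicity). This forces block sizes [1].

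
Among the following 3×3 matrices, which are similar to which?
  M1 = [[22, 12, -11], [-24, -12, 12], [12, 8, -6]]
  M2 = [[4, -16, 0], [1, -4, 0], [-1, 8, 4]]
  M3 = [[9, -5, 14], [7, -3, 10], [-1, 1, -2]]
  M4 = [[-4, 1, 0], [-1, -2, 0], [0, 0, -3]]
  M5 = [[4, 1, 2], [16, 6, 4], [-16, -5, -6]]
2 classes: {M1, M2, M3, M5}, {M4}

Characteristic polynomials: χ_{M1} = x^2(x - 4), χ_{M2} = x^2(x - 4), χ_{M3} = x^2(x - 4), χ_{M4} = (x + 3)^3, χ_{M5} = x^2(x - 4).

{M1, M2, M3, M5}: invariant factors x^2(x - 4).

{M4}: invariant factors x + 3, (x + 3)^2.

Matrices are similar if and only if their invariant-factor lists agree; the partition into similarity classes is {M1, M2, M3, M5}, {M4}.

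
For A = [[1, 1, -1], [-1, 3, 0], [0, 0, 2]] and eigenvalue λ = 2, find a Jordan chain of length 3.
We seek v_1 ∈ ker((A - 2I)^3) \ ker((A - 2I)^2), then set v_{i+1} = (A - 2I) v_i.

One such chain is v_1 = [[-2, -1, 1]]^T, v_2 = [[0, 1, 0]]^T, v_3 = [[1, 1, 0]]^T. Check: (A - 2I) v_3 = [[0, 0, 0]]^T = 0.

v_1 = [[-2, -1, 1]]^T, v_2 = [[0, 1, 0]]^T, v_3 = [[1, 1, 0]]^T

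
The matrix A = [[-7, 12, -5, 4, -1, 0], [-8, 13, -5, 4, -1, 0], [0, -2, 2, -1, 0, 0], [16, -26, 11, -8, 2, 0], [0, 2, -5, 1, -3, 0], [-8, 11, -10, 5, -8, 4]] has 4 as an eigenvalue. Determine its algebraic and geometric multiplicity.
The characteristic polynomial is (x - 4)(x - 1)^3(x + 3)^2, so the factor x - 4 appears with exponent 1: the algebraic multiplicity is 1.

rank(A - 4I) = 5, so the eigenspace has dimension 6 - 5 = 1: the geometric multiplicity is 1.

algebraic multiplicity 1, geometric multiplicity 1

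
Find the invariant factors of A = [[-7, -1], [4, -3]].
The Jordan structure of A has elementary divisors (x + 5)^2. Arranging the block sizes at each eigenvalue in decreasing order and taking row products gives the invariant factors.

Invariant factors (smallest first, each dividing the next): (x + 5)^2.

Check: the last factor (x + 5)^2 is the minimal polynomial, and the product (x + 5)^2 is the characteristic polynomial.

(x + 5)^2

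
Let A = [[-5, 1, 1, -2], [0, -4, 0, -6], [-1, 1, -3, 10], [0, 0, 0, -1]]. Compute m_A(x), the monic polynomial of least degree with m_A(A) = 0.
The characteristic polynomial factors as (x + 1)(x + 4)^3. The minimal polynomial is ∏(x - λ)^{k_λ} where k_λ is the size of the largest Jordan block at λ.

For λ = -4: rank(A + 4I) = 2, and the largest Jordan block has size 2 (the smallest k with rank((A + 4I)^k) = rank((A + 4I)^(k+1))).
For λ = -1: rank(A + I) = 3, and the largest Jordan block has size 1 (the smallest k with rank((A + I)^k) = rank((A + I)^(k+1))).

So m_A(x) = (x + 1)(x + 4)^2.

m_A(x) = (x + 1)(x + 4)^2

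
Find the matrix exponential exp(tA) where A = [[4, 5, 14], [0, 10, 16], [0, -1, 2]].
e^{tA} = [[e^{4*t}, 3*t*e^{6*t} + e^{6*t} - e^{4*t}, 12*t*e^{6*t} + e^{6*t} - e^{4*t}], [0, (4*t + 1)*e^{6*t}, 16*t*e^{6*t}], [0, -t*e^{6*t}, (1 - 4*t)*e^{6*t}]]

A has Jordan form J = [[4, 0, 0], [0, 6, 1], [0, 0, 6]] with A = PJP^{-1}, so e^{tA} = P e^{tJ} P^{-1}.

For a Jordan block J_k(λ), e^{tJ_k(λ)} = e^{λt} · (I + tN + t^2 N^2/2! + ... + t^{k-1} N^{k-1}/(k-1)!) where N is the nilpotent superdiagonal part.

Assembling the blocks and conjugating back gives the entries of e^{tA} as shown above.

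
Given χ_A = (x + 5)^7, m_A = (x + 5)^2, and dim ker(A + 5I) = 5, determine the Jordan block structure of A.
λ = -5: algebraic multiplicity 7 (exponent in χ_A), largest block size 2 (exponent in m_A), 5 blocks (geometric multiplicity). These force block sizes [2, 2, 1, 1, 1].

Jordan blocks: (-5, 2), (-5, 2), (-5, 1), (-5, 1), (-5, 1)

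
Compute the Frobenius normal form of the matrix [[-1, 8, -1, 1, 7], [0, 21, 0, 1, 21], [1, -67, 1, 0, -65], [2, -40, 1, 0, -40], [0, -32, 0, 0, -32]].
R = [[0, 0, 0, 0, 32], [1, 0, 0, 0, 48], [0, 1, 0, 0, -30], [0, 0, 1, 0, -38], [0, 0, 0, 1, -11]]

The invariant factors of A (the non-unit diagonal entries of the Smith normal form of xI - A over ℚ[x]) are (x - 1)(x + 4)^2(x^2 + 4x + 2), each dividing the next. The characteristic polynomial is their product, (x - 1)(x + 4)^2(x^2 + 4x + 2).

The rational canonical form is the block-diagonal matrix of companion matrices C(f_i):
R = [[0, 0, 0, 0, 32], [1, 0, 0, 0, 48], [0, 1, 0, 0, -30], [0, 0, 1, 0, -38], [0, 0, 0, 1, -11]].

Note the characteristic polynomial does not split into linear factors over ℚ, so A has no Jordan form over ℚ; the rational canonical form exists over any field.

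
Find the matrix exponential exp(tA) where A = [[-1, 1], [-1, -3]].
e^{tA} = [[(t + 1)*e^{-2*t}, t*e^{-2*t}], [-t*e^{-2*t}, (1 - t)*e^{-2*t}]]

A has Jordan form J = [[-2, 1], [0, -2]] with A = PJP^{-1}, so e^{tA} = P e^{tJ} P^{-1}.

For a Jordan block J_k(λ), e^{tJ_k(λ)} = e^{λt} · (I + tN + t^2 N^2/2! + ... + t^{k-1} N^{k-1}/(k-1)!) where N is the nilpotent superdiagonal part.

Assembling the blocks and conjugating back gives the entries of e^{tA} as shown above.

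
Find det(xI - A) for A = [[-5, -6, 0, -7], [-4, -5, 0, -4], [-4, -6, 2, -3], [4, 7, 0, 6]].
xI - A = [[x + 5, 6, 0, 7], [4, x + 5, 0, 4], [4, 6, x - 2, 3], [-4, -7, 0, x - 6]].

Expanding det(xI - A) along the first row:
det(xI - A) = + (x + 5)·det([[x + 5, 0, 4], [6, x - 2, 3], [-7, 0, x - 6]]) - (6)·det([[4, 0, 4], [4, x - 2, 3], [-4, 0, x - 6]]) + (0)·det([[4, x + 5, 4], [4, 6, 3], [-4, -7, x - 6]]) - (7)·det([[4, x + 5, 0], [4, 6, x - 2], [-4, -7, 0]]).

Evaluating gives χ_A(x) = x^4 + 2x^3 - 11x^2 - 12x + 36 = (x - 2)^2(x + 3)^2.

χ_A(x) = (x - 2)^2(x + 3)^2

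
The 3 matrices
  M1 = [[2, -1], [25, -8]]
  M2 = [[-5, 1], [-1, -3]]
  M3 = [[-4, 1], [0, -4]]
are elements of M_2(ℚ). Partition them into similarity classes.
2 classes: {M1}, {M2, M3}

Characteristic polynomials: χ_{M1} = (x + 3)^2, χ_{M2} = (x + 4)^2, χ_{M3} = (x + 4)^2.

{M1}: invariant factors (x + 3)^2.

{M2, M3}: invariant factors (x + 4)^2.

Matrices are similar if and only if their invariant-factor lists agree; the partition into similarity classes is {M1}, {M2, M3}.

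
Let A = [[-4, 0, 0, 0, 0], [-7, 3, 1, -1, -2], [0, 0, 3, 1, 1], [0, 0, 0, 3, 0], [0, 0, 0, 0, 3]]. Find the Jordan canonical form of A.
The characteristic polynomial is det(xI - A) = (x - 3)^4(x + 4), so the eigenvalues are -4 (algebraic multiplicity 1), 3 (algebraic multiplicity 4).

For λ = -4: algebraic multiplicity 1 gives one 1×1 block.

For λ = 3: rank(A - 3I) = 3, rank((A - 3I)^2) = 2, rank((A - 3I)^3) = 1. The eigenspace has dimension 5 - 3 = 2, so there are 2 Jordan blocks; the rank sequence gives block sizes [3, 1].

Assembling the blocks gives the Jordan form J above.

J = [[-4, 0, 0, 0, 0], [0, 3, 1, 0, 0], [0, 0, 3, 1, 0], [0, 0, 0, 3, 0], [0, 0, 0, 0, 3]]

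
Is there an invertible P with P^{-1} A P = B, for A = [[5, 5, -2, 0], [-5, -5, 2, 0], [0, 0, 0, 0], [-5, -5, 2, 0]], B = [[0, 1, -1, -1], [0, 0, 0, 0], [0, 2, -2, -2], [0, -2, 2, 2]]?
Two matrices over a field are similar if and only if they have the same invariant factors.

Both A and B have characteristic polynomial x^4 and minimal polynomial x^2. Computing further, both have invariant factors x, x, x^2. Hence A and B are similar.

Yes.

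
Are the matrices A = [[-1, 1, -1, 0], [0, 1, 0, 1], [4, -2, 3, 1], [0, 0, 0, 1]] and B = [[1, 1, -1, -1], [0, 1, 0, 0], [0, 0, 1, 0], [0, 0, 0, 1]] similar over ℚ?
No.

Both have characteristic polynomial (x - 1)^4 and minimal polynomial (x - 1)^2. But rank(A - I) = 2 for A while rank(B - I) = 1 for B, so the number of Jordan blocks at λ = 1 differs. A and B are not similar.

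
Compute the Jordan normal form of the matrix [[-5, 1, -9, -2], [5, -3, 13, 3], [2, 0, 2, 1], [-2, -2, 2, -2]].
J = [[-2, 1, 0, 0], [0, -2, 0, 0], [0, 0, -2, 1], [0, 0, 0, -2]]

The characteristic polynomial is det(xI - A) = (x + 2)^4, so the eigenvalues are -2 (algebraic multiplicity 4).

For λ = -2: rank(A + 2I) = 2, rank((A + 2I)^2) = 0. The eigenspace has dimension 4 - 2 = 2, so there are 2 Jordan blocks; the rank sequence gives block sizes [2, 2].

Assembling the blocks gives the Jordan form J above.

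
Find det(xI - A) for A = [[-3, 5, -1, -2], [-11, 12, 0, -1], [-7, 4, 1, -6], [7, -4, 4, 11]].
xI - A = [[x + 3, -5, 1, 2], [11, x - 12, 0, 1], [7, -4, x - 1, 6], [-7, 4, -4, x - 11]].

Expanding det(xI - A) along the first row:
det(xI - A) = + (x + 3)·det([[x - 12, 0, 1], [-4, x - 1, 6], [4, -4, x - 11]]) - (-5)·det([[11, 0, 1], [7, x - 1, 6], [-7, -4, x - 11]]) + (1)·det([[11, x - 12, 1], [7, -4, 6], [-7, 4, x - 11]]) - (2)·det([[11, x - 12, 0], [7, -4, x - 1], [-7, 4, -4]]).

Evaluating gives χ_A(x) = x^4 - 21x^3 + 165x^2 - 575x + 750 = (x - 6)(x - 5)^3.

χ_A(x) = (x - 6)(x - 5)^3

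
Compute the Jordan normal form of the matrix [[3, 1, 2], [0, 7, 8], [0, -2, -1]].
J = [[3, 1, 0], [0, 3, 0], [0, 0, 3]]

The characteristic polynomial is det(xI - A) = (x - 3)^3, so the eigenvalues are 3 (algebraic multiplicity 3).

For λ = 3: rank(A - 3I) = 1, rank((A - 3I)^2) = 0. The eigenspace has dimension 3 - 1 = 2, so there are 2 Jordan blocks; the rank sequence gives block sizes [2, 1].

Assembling the blocks gives the Jordan form J above.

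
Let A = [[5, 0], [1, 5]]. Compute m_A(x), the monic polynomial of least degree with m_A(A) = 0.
m_A(x) = (x - 5)^2

The characteristic polynomial factors as (x - 5)^2. The minimal polynomial is ∏(x - λ)^{k_λ} where k_λ is the size of the largest Jordan block at λ.

For λ = 5: rank(A - 5I) = 1, and the largest Jordan block has size 2 (the smallest k with rank((A - 5I)^k) = rank((A - 5I)^(k+1))).

So m_A(x) = (x - 5)^2.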